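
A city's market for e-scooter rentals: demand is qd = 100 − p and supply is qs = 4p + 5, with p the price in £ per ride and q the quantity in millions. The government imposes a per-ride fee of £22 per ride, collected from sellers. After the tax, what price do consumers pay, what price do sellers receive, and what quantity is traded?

Consumers pay £36.6; sellers receive £14.6; quantity = 63.4.

Before the tax: set 100 − p = 4p + 5 → p* = £19, q* = 81.
With the tax collected from sellers, supply shifts: qs = 4(p − 22) + 5.
New equilibrium: consumers pay £36.6, sellers receive £14.6, q = 63.4. (Wedge: pb − ps = 22.)
The less price-elastic side of the market bears the larger share of a per-unit tax.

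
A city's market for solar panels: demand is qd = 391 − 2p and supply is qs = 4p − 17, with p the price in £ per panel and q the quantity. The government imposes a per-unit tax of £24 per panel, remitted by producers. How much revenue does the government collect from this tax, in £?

Tax revenue = £5352.

Without the tax, 391 − 2p = 4p − 17 gives 6p = 408, so p* = £68 and q* = 255.
With the tax collected from producers, supply shifts: qs = 4(p − 24) − 17.
New equilibrium: consumers pay £84, producers receive £60, q = 223. (Wedge: pb − ps = 24.)
Revenue = t · Q = 24 · 223 = £5352.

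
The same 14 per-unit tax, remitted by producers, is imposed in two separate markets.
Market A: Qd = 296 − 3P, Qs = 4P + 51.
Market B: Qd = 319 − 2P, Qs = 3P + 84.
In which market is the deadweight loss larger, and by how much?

Market A, by 50.4.

Market A: pre-tax P* = 35, Q* = 191; post-tax Q = 167; deadweight loss = 168.
Market B: pre-tax P* = 47, Q* = 225; post-tax Q = 208.2; deadweight loss = 117.6.
Difference: 168 vs 117.6 → market A is larger by 50.4.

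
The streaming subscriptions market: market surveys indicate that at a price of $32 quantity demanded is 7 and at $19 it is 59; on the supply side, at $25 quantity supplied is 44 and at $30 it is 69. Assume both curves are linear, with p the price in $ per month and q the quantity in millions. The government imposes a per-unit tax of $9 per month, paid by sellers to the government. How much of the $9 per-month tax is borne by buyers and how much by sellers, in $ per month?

Buyers bear $5 per month; sellers bear $4 per month.

Demand slope: (59 − 7)/(19 − 32) = -4, so qd = 135 − 4p.
Supply slope: (69 − 44)/(30 − 25) = 5, so qs = 5p − 81.
Without the tax, 135 − 4p = 5p − 81 gives 9p = 216, so p* = $24 and q* = 39.
With the tax collected from sellers, supply shifts: qs = 5(p − 9) − 81.
Solving gives q = 19 with buyers paying $29 and sellers receiving $20 (the $9 wedge).
Burden on buyers: $5; on sellers: $4. (They sum to $9.)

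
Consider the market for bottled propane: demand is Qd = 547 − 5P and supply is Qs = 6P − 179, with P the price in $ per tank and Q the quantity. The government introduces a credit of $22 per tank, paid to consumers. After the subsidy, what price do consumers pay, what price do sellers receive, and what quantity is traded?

Consumers pay $54; sellers receive $76; quantity = 277.

Before the subsidy: set 547 − 5P = 6P − 179 → P* = $66, Q* = 217.
With a per-unit subsidy paid to consumers, each effectively pays P − 22, so demand becomes Qd = 547 − 5(P − 22).
New equilibrium: consumers pay $54, sellers receive $76, Q = 277. (Wedge: Pb − Ps = −22.)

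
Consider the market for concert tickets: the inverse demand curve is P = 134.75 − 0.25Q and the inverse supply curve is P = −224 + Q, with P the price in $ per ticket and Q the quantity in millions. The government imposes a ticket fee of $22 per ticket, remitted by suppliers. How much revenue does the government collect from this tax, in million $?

Rewrite in direct form: Qd = 539 − 4P and Qs = P + 224.
Before the tax: set 539 − 4P = P + 224 → P* = $63, Q* = 287.
With the tax collected from suppliers, supply shifts: Qs = (P − 22) + 224.
New equilibrium: buyers pay $67.4, suppliers receive $45.4, Q = 269.4. (Wedge: Pb − Ps = 22.)
Revenue = t · Q = 22 · 269.4 = $5926.8.

Tax revenue = $5926.8 million.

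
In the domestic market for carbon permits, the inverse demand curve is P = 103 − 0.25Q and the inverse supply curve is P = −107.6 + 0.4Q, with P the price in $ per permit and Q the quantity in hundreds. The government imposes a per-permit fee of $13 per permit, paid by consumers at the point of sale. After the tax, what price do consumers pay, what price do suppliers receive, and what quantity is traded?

Inverting to Q(P) form: Qd = 412 − 4P; Qs = 2.5P + 269.
Without the tax, 412 − 4P = 2.5P + 269 gives 6.5P = 143, so P* = $22 and Q* = 324.
With the tax collected from consumers, demand (in seller-price terms) shifts: Qd = 412 − 4(P + 13).
New equilibrium: consumers pay $27, suppliers receive $14, Q = 304. (Wedge: Pb − Ps = 13.)

Consumers pay $27; suppliers receive $14; quantity = 304.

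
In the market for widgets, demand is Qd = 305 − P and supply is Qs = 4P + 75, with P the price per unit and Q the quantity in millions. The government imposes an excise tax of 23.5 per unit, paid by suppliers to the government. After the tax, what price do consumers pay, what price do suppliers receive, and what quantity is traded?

Without the tax, 305 − P = 4P + 75 gives 5P = 230, so P* = 46 and Q* = 259.
With the tax collected from suppliers, supply shifts: Qs = 4(P − 23.5) + 75.
New equilibrium: consumers pay 64.8, suppliers receive 41.3, Q = 240.2. (Wedge: Pb − Ps = 23.5.)
The less price-elastic side of the market bears the larger share of a per-unit tax.

Consumers pay 64.8; suppliers receive 41.3; quantity = 240.2.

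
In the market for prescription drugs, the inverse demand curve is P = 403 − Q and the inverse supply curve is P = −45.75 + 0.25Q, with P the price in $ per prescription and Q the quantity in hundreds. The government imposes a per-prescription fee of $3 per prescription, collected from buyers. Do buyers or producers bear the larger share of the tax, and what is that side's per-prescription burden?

Buyers bear the larger share: $2.4 per prescription.

Rewrite in direct form: Qd = 403 − P and Qs = 4P + 183.
Without the tax, 403 − P = 4P + 183 gives 5P = 220, so P* = $44 and Q* = 359.
With the tax collected from buyers, demand (in seller-price terms) shifts: Qd = 403 − (P + 3).
Solving gives Q = 356.6 with buyers paying $46.4 and producers receiving $43.4 (the $3 wedge).
Per-prescription burden: buyers $2.4, producers $0.6.
Buyers take the larger share because demand is less price-elastic here (demand slope 1 vs supply slope 4).
The less price-elastic side of the market bears the larger share of a per-unit tax.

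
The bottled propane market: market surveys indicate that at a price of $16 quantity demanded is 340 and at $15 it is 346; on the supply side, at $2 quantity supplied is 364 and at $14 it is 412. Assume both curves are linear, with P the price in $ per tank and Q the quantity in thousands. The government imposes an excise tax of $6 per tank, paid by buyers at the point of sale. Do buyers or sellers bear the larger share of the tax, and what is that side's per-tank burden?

Sellers bear the larger share: $3.6 per tank.

Demand slope: (346 − 340)/(15 − 16) = -6, so Qd = 436 − 6P.
Supply slope: (412 − 364)/(14 − 2) = 4, so Qs = 4P + 356.
Before the tax: set 436 − 6P = 4P + 356 → P* = $8, Q* = 388.
With the tax collected from buyers, demand (in seller-price terms) shifts: Qd = 436 − 6(P + 6).
Solving gives Q = 373.6 with buyers paying $10.4 and sellers receiving $4.4 (the $6 wedge).
Per-tank burden: buyers $2.4, sellers $3.6.
Sellers take the larger share because supply is less price-elastic here (demand slope 6 vs supply slope 4).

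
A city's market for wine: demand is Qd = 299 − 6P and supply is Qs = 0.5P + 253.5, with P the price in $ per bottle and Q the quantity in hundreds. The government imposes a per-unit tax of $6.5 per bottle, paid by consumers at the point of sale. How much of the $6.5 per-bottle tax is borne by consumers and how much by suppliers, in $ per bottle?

Before the tax: set 299 − 6P = 0.5P + 253.5 → P* = $7, Q* = 257.
With the tax collected from consumers, demand (in seller-price terms) shifts: Qd = 299 − 6(P + 6.5).
Solving gives Q = 254 with consumers paying $7.5 and suppliers receiving $1 (the $6.5 wedge).
Burden on consumers: $0.5; on suppliers: $6. (They sum to $6.5.)
The less price-elastic side of the market bears the larger share of a per-unit tax.

Consumers bear $0.5 per bottle; suppliers bear $6 per bottle.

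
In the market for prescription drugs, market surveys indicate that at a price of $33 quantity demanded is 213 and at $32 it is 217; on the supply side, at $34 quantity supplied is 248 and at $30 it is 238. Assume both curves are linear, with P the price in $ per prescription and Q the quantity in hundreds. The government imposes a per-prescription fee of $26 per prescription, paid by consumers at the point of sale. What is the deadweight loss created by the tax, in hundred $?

Deadweight loss = $520 hundred.

Demand slope: (217 − 213)/(32 − 33) = -4, so Qd = 345 − 4P.
Supply slope: (238 − 248)/(30 − 34) = 2.5, so Qs = 2.5P + 163.
Before the tax: set 345 − 4P = 2.5P + 163 → P* = $28, Q* = 233.
With the tax collected from consumers, demand (in seller-price terms) shifts: Qd = 345 − 4(P + 26).
Solving gives Q = 193 with consumers paying $38 and sellers receiving $12 (the $26 wedge).
Quantity falls by |ΔQ| = |233 − 193| = 40.
DWL = ½ · t · |ΔQ| = ½ · 26 · 40 = $520.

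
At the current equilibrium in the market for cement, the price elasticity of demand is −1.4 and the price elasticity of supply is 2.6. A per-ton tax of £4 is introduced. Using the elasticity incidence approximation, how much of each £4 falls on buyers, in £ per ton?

Buyers bear ≈ £2.6 per ton.

Incidence ratio: buyers' share ≈ εs / (εs + |εd|) = 2.6 / (2.6 + 1.4) = 0.65.
So buyers bear ≈ 0.65 × £4 = £2.6; sellers bear £1.4.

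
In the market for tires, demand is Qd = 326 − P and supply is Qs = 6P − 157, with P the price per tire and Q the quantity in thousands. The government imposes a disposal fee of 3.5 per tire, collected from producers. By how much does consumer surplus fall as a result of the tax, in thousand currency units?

Consumer surplus falls by 766.5 thousand.

Before the tax: set 326 − P = 6P − 157 → P* = 69, Q* = 257.
With the tax collected from producers, supply shifts: Qs = 6(P − 3.5) − 157.
Solving gives Q = 254 with buyers paying 72 and producers receiving 68.5 (the 3.5 wedge).
ΔCS is the trapezoid between Q = 254 and Q = 257 of height 3: ½ · (257 + 254) · 3 = 766.5.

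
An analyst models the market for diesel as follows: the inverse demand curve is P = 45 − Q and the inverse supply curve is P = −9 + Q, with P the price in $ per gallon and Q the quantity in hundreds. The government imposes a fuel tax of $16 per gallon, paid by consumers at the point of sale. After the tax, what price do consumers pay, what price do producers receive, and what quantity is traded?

Inverting to Q(P) form: Qd = 45 − P; Qs = P + 9.
Before the tax: set 45 − P = P + 9 → P* = $18, Q* = 27.
With the tax collected from consumers, demand (in seller-price terms) shifts: Qd = 45 − (P + 16).
New equilibrium: consumers pay $26, producers receive $10, Q = 19. (Wedge: Pb − Ps = 16.)
The less price-elastic side of the market bears the larger share of a per-unit tax.

Consumers pay $26; producers receive $10; quantity = 19.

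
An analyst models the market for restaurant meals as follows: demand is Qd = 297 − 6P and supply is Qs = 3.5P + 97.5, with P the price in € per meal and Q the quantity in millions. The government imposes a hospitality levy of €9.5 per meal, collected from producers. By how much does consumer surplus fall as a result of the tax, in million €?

Consumer surplus falls by €561.75 million.

Without the tax, 297 − 6P = 3.5P + 97.5 gives 9.5P = 199.5, so P* = €21 and Q* = 171.
With the tax collected from producers, supply shifts: Qs = 3.5(P − 9.5) + 97.5.
New equilibrium: consumers pay €24.5, producers receive €15, Q = 150. (Wedge: Pb − Ps = 9.5.)
ΔCS is the trapezoid between Q = 150 and Q = 171 of height €3.5: ½ · (171 + 150) · 3.5 = €561.75.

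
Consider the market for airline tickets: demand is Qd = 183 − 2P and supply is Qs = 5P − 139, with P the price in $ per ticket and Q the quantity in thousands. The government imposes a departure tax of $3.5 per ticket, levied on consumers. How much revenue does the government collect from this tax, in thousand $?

Before the tax: set 183 − 2P = 5P − 139 → P* = $46, Q* = 91.
With the tax collected from consumers, demand (in seller-price terms) shifts: Qd = 183 − 2(P + 3.5).
New equilibrium: consumers pay $48.5, suppliers receive $45, Q = 86. (Wedge: Pb − Ps = 3.5.)
Revenue = t · Q = 3.5 · 86 = $301.

Tax revenue = $301 thousand.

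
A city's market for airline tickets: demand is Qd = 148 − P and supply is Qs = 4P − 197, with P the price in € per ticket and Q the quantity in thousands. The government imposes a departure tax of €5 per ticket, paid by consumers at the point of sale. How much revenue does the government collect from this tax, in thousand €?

Tax revenue = €375 thousand.

Without the tax, 148 − P = 4P − 197 gives 5P = 345, so P* = €69 and Q* = 79.
With the tax collected from consumers, demand (in seller-price terms) shifts: Qd = 148 − (P + 5).
New equilibrium: consumers pay €73, producers receive €68, Q = 75. (Wedge: Pb − Ps = 5.)
Revenue = t · Q = 5 · 75 = €375.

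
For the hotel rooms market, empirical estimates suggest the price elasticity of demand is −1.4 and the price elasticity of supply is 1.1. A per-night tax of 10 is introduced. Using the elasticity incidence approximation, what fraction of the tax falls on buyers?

Incidence ratio: buyers' share ≈ εs / (εs + |εd|) = 1.1 / (1.1 + 1.4) = 0.44.
Supply is the less elastic side, so buyers bear the smaller share.

Buyers' share ≈ 0.44.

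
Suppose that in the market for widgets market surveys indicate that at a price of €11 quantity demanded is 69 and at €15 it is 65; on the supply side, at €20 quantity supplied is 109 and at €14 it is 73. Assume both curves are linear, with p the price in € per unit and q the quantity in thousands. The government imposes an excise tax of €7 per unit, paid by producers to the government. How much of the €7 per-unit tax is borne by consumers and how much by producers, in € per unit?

Consumers bear €6 per unit; producers bear €1 per unit.

Demand slope: (65 − 69)/(15 − 11) = -1, so qd = 80 − p.
Supply slope: (73 − 109)/(14 − 20) = 6, so qs = 6p − 11.
Without the tax, 80 − p = 6p − 11 gives 7p = 91, so p* = €13 and q* = 67.
With the tax collected from producers, supply shifts: qs = 6(p − 7) − 11.
New equilibrium: consumers pay €19, producers receive €12, q = 61. (Wedge: pb − ps = 7.)
Burden on consumers: €6; on producers: €1. (They sum to €7.)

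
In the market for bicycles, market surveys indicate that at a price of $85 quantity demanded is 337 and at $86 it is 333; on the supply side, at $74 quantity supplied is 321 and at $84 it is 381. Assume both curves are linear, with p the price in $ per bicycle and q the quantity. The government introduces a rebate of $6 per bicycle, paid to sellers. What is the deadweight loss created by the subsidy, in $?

Demand slope: (333 − 337)/(86 − 85) = -4, so qd = 677 − 4p.
Supply slope: (381 − 321)/(84 − 74) = 6, so qs = 6p − 123.
Before the subsidy: set 677 − 4p = 6p − 123 → p* = $80, q* = 357.
With a per-unit subsidy paid to sellers, each receives p + 6 per unit sold, so supply becomes qs = 6(p + 6) − 123.
Solving gives q = 371.4 with consumers paying $76.4 and sellers receiving $82.4 (the $6 wedge).
Quantity rises by |ΔQ| = |357 − 371.4| = 14.4.
DWL = ½ · t · |ΔQ| = ½ · 6 · 14.4 = $43.2.

Deadweight loss = $43.2.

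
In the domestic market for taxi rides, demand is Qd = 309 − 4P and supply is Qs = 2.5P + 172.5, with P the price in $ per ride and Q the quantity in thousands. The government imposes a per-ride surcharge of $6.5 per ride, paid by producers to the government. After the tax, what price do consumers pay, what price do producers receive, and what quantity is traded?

Consumers pay $23.5; producers receive $17; quantity = 215.

Without the tax, 309 − 4P = 2.5P + 172.5 gives 6.5P = 136.5, so P* = $21 and Q* = 225.
With the tax collected from producers, supply shifts: Qs = 2.5(P − 6.5) + 172.5.
Solving gives Q = 215 with consumers paying $23.5 and producers receiving $17 (the $6.5 wedge).
The less price-elastic side of the market bears the larger share of a per-unit tax.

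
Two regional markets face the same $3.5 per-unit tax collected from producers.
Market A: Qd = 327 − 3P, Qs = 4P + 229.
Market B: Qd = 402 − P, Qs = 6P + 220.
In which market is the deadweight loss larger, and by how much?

Market A, by $5.25.

Market A: pre-tax P* = $14, Q* = 285; post-tax Q = 279; deadweight loss = $10.5.
Market B: pre-tax P* = $26, Q* = 376; post-tax Q = 373; deadweight loss = $5.25.
Difference: $10.5 vs $5.25 → market A is larger by $5.25.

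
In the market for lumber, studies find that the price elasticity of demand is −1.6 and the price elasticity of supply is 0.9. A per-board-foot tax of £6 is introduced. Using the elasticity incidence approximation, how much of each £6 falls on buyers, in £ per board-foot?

Incidence ratio: buyers' share ≈ εs / (εs + |εd|) = 0.9 / (0.9 + 1.6) = 0.36.
So buyers bear ≈ 0.36 × £6 = £2.16; sellers bear £3.84.

Buyers bear ≈ £2.16 per board-foot.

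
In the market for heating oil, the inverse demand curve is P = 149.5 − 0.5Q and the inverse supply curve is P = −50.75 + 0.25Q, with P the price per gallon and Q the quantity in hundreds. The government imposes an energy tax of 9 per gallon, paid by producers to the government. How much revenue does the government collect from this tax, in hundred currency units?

Inverting to Q(P) form: Qd = 299 − 2P; Qs = 4P + 203.
Before the tax: set 299 − 2P = 4P + 203 → P* = 16, Q* = 267.
With the tax collected from producers, supply shifts: Qs = 4(P − 9) + 203.
Solving gives Q = 255 with buyers paying 22 and producers receiving 13 (the 9 wedge).
Revenue = t · Q = 9 · 255 = 2295.

Tax revenue = 2295 hundred.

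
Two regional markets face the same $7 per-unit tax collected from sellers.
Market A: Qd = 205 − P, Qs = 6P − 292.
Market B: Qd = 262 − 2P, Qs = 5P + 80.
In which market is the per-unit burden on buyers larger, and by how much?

Market A: pre-tax P* = $71, Q* = 134; post-tax Q = 128; per-unit burden on buyers = $6.
Market B: pre-tax P* = $26, Q* = 210; post-tax Q = 200; per-unit burden on buyers = $5.
Difference: $6 vs $5 → market A is larger by $1.

Market A, by $1.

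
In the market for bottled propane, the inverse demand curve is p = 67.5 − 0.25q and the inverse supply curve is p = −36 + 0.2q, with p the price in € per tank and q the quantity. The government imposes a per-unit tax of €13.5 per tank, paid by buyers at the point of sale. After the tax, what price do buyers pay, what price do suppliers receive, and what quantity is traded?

Buyers pay €17.5; suppliers receive €4; quantity = 200.

Inverting to q(p) form: qd = 270 − 4p; qs = 5p + 180.
Without the tax, 270 − 4p = 5p + 180 gives 9p = 90, so p* = €10 and q* = 230.
With the tax collected from buyers, demand (in seller-price terms) shifts: qd = 270 − 4(p + 13.5).
Solving gives q = 200 with buyers paying €17.5 and suppliers receiving €4 (the €13.5 wedge).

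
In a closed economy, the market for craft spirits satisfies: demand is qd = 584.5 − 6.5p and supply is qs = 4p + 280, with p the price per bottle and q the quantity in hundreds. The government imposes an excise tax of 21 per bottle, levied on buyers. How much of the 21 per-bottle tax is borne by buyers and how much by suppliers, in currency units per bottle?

Buyers bear 8 per bottle; suppliers bear 13 per bottle.

Before the tax: set 584.5 − 6.5p = 4p + 280 → p* = 29, q* = 396.
With the tax collected from buyers, demand (in seller-price terms) shifts: qd = 584.5 − 6.5(p + 21).
New equilibrium: buyers pay 37, suppliers receive 16, q = 344. (Wedge: pb − ps = 21.)
Burden on buyers: 8; on suppliers: 13. (They sum to 21.)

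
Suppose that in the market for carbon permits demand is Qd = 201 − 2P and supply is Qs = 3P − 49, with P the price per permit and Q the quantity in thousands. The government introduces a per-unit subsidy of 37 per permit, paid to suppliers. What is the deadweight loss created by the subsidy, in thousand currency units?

Before the subsidy: set 201 − 2P = 3P − 49 → P* = 50, Q* = 101.
With a per-unit subsidy paid to suppliers, each receives P + 37 per unit sold, so supply becomes Qs = 3(P + 37) − 49.
New equilibrium: consumers pay 27.8, suppliers receive 64.8, Q = 145.4. (Wedge: Pb − Ps = −37.)
Quantity rises by |ΔQ| = |101 − 145.4| = 44.4.
DWL = ½ · t · |ΔQ| = ½ · 37 · 44.4 = 821.4.

Deadweight loss = 821.4 thousand.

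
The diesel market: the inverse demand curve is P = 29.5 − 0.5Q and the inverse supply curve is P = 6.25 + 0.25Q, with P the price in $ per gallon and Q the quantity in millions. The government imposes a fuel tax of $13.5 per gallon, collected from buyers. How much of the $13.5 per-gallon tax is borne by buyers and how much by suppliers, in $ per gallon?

Buyers bear $9 per gallon; suppliers bear $4.5 per gallon.

Inverting to Q(P) form: Qd = 59 − 2P; Qs = 4P − 25.
Without the tax, 59 − 2P = 4P − 25 gives 6P = 84, so P* = $14 and Q* = 31.
With the tax collected from buyers, demand (in seller-price terms) shifts: Qd = 59 − 2(P + 13.5).
Solving gives Q = 13 with buyers paying $23 and suppliers receiving $9.5 (the $13.5 wedge).
Burden on buyers: $9; on suppliers: $4.5. (They sum to $13.5.)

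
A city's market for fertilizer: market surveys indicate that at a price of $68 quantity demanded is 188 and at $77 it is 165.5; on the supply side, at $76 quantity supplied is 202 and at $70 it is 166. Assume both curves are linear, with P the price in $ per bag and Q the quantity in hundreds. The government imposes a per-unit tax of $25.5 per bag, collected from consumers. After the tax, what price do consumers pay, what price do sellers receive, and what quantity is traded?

Consumers pay $90; sellers receive $64.5; quantity = 133.

Demand slope: (165.5 − 188)/(77 − 68) = -2.5, so Qd = 358 − 2.5P.
Supply slope: (166 − 202)/(70 − 76) = 6, so Qs = 6P − 254.
Before the tax: set 358 − 2.5P = 6P − 254 → P* = $72, Q* = 178.
With the tax collected from consumers, demand (in seller-price terms) shifts: Qd = 358 − 2.5(P + 25.5).
New equilibrium: consumers pay $90, sellers receive $64.5, Q = 133. (Wedge: Pb − Ps = 25.5.)
The less price-elastic side of the market bears the larger share of a per-unit tax.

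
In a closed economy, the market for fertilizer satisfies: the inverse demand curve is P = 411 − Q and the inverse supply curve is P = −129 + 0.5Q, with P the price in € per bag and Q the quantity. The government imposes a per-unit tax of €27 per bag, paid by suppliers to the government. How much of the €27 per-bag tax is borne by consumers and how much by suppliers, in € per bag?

Inverting to Q(P) form: Qd = 411 − P; Qs = 2P + 258.
Before the tax: set 411 − P = 2P + 258 → P* = €51, Q* = 360.
With the tax collected from suppliers, supply shifts: Qs = 2(P − 27) + 258.
New equilibrium: consumers pay €69, suppliers receive €42, Q = 342. (Wedge: Pb − Ps = 27.)
Burden on consumers: €18; on suppliers: €9. (They sum to €27.)

Consumers bear €18 per bag; suppliers bear €9 per bag.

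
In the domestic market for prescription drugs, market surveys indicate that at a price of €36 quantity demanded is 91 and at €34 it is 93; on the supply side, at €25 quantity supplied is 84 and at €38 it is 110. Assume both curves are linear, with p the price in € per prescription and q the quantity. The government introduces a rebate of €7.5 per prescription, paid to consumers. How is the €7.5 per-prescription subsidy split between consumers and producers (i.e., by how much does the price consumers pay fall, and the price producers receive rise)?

Consumers gain €5 per prescription; producers gain €2.5 per prescription.

Demand slope: (93 − 91)/(34 − 36) = -1, so qd = 127 − p.
Supply slope: (110 − 84)/(38 − 25) = 2, so qs = 2p + 34.
Without the subsidy, 127 − p = 2p + 34 gives 3p = 93, so p* = €31 and q* = 96.
With a per-unit subsidy paid to consumers, each effectively pays p − 7.5, so demand becomes qd = 127 − (p − 7.5).
Solving gives q = 101 with consumers paying €26 and producers receiving €33.5 (the €7.5 wedge).
Gain to consumers: €5; to producers: €2.5. (They sum to €7.5.)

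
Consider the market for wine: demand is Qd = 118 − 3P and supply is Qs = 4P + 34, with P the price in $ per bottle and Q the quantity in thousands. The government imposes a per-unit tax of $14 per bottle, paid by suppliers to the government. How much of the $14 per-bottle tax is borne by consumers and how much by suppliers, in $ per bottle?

Consumers bear $8 per bottle; suppliers bear $6 per bottle.

Without the tax, 118 − 3P = 4P + 34 gives 7P = 84, so P* = $12 and Q* = 82.
With the tax collected from suppliers, supply shifts: Qs = 4(P − 14) + 34.
New equilibrium: consumers pay $20, suppliers receive $6, Q = 58. (Wedge: Pb − Ps = 14.)
Burden on consumers: $8; on suppliers: $6. (They sum to $14.)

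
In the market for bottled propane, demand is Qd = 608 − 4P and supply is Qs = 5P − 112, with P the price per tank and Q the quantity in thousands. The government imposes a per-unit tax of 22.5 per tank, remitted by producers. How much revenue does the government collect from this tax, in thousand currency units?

Tax revenue = 5355 thousand.

Before the tax: set 608 − 4P = 5P − 112 → P* = 80, Q* = 288.
With the tax collected from producers, supply shifts: Qs = 5(P − 22.5) − 112.
New equilibrium: buyers pay 92.5, producers receive 70, Q = 238. (Wedge: Pb − Ps = 22.5.)
Revenue = t · Q = 22.5 · 238 = 5355.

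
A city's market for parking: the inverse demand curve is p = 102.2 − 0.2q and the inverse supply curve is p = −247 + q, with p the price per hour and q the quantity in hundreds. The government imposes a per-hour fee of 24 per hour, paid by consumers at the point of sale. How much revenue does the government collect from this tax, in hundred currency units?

Inverting to q(p) form: qd = 511 − 5p; qs = p + 247.
Without the tax, 511 − 5p = p + 247 gives 6p = 264, so p* = 44 and q* = 291.
With the tax collected from consumers, demand (in seller-price terms) shifts: qd = 511 − 5(p + 24).
Solving gives q = 271 with consumers paying 48 and sellers receiving 24 (the 24 wedge).
Revenue = t · Q = 24 · 271 = 6504.

Tax revenue = 6504 hundred.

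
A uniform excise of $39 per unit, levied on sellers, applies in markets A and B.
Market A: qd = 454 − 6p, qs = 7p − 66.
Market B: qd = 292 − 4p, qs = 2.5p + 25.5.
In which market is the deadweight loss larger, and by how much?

Market A, by $1287.

Market A: pre-tax p* = $40, q* = 214; post-tax q = 88; deadweight loss = $2457.
Market B: pre-tax p* = $41, q* = 128; post-tax q = 68; deadweight loss = $1170.
Difference: $2457 vs $1170 → market A is larger by $1287.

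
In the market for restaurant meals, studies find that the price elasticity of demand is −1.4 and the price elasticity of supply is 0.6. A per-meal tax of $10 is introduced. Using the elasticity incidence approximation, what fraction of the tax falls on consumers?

Consumers' share ≈ 0.3.

Incidence ratio: consumers' share ≈ εs / (εs + |εd|) = 0.6 / (0.6 + 1.4) = 0.3.
Supply is the less elastic side, so consumers bear the smaller share.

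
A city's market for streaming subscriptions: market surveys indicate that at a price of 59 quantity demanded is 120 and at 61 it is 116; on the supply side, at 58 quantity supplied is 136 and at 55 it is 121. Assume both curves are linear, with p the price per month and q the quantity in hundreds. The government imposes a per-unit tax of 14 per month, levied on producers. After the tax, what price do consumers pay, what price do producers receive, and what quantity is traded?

Demand slope: (116 − 120)/(61 − 59) = -2, so qd = 238 − 2p.
Supply slope: (121 − 136)/(55 − 58) = 5, so qs = 5p − 154.
Without the tax, 238 − 2p = 5p − 154 gives 7p = 392, so p* = 56 and q* = 126.
With the tax collected from producers, supply shifts: qs = 5(p − 14) − 154.
New equilibrium: consumers pay 66, producers receive 52, q = 106. (Wedge: pb − ps = 14.)

Consumers pay 66; producers receive 52; quantity = 106.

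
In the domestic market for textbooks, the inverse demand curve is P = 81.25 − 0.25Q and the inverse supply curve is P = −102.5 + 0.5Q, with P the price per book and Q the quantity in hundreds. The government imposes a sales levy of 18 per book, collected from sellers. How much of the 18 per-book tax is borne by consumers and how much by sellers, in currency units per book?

Consumers bear 6 per book; sellers bear 12 per book.

Inverting to Q(P) form: Qd = 325 − 4P; Qs = 2P + 205.
Without the tax, 325 − 4P = 2P + 205 gives 6P = 120, so P* = 20 and Q* = 245.
With the tax collected from sellers, supply shifts: Qs = 2(P − 18) + 205.
Solving gives Q = 221 with consumers paying 26 and sellers receiving 8 (the 18 wedge).
Burden on consumers: 6; on sellers: 12. (They sum to 18.)
The less price-elastic side of the market bears the larger share of a per-unit tax.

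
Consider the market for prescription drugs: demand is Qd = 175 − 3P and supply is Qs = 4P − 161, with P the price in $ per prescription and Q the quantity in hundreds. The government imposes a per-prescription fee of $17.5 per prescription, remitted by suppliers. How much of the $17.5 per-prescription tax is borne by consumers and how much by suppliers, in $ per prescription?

Without the tax, 175 − 3P = 4P − 161 gives 7P = 336, so P* = $48 and Q* = 31.
With the tax collected from suppliers, supply shifts: Qs = 4(P − 17.5) − 161.
New equilibrium: consumers pay $58, suppliers receive $40.5, Q = 1. (Wedge: Pb − Ps = 17.5.)
Burden on consumers: $10; on suppliers: $7.5. (They sum to $17.5.)

Consumers bear $10 per prescription; suppliers bear $7.5 per prescription.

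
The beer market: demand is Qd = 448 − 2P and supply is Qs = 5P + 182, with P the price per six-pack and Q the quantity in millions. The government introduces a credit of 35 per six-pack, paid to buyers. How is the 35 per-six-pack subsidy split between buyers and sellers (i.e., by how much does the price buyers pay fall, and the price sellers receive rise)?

Buyers gain 25 per six-pack; sellers gain 10 per six-pack.

Without the subsidy, 448 − 2P = 5P + 182 gives 7P = 266, so P* = 38 and Q* = 372.
With a per-unit subsidy paid to buyers, each effectively pays P − 35, so demand becomes Qd = 448 − 2(P − 35).
New equilibrium: buyers pay 13, sellers receive 48, Q = 422. (Wedge: Pb − Ps = −35.)
Gain to buyers: 25; to sellers: 10. (They sum to 35.)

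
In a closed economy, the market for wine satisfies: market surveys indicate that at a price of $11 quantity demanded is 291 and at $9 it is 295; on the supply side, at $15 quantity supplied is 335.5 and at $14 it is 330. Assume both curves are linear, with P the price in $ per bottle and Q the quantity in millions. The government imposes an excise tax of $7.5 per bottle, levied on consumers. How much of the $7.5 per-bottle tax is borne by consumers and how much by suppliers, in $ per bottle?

Demand slope: (295 − 291)/(9 − 11) = -2, so Qd = 313 − 2P.
Supply slope: (330 − 335.5)/(14 − 15) = 5.5, so Qs = 5.5P + 253.
Before the tax: set 313 − 2P = 5.5P + 253 → P* = $8, Q* = 297.
With the tax collected from consumers, demand (in seller-price terms) shifts: Qd = 313 − 2(P + 7.5).
Solving gives Q = 286 with consumers paying $13.5 and suppliers receiving $6 (the $7.5 wedge).
Burden on consumers: $5.5; on suppliers: $2. (They sum to $7.5.)

Consumers bear $5.5 per bottle; suppliers bear $2 per bottle.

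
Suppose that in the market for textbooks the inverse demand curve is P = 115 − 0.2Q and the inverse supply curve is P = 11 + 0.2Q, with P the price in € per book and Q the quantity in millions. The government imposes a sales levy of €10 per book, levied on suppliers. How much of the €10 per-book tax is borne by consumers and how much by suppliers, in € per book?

Inverting to Q(P) form: Qd = 575 − 5P; Qs = 5P − 55.
Without the tax, 575 − 5P = 5P − 55 gives 10P = 630, so P* = €63 and Q* = 260.
With the tax collected from suppliers, supply shifts: Qs = 5(P − 10) − 55.
Solving gives Q = 235 with consumers paying €68 and suppliers receiving €58 (the €10 wedge).
Burden on consumers: €5; on suppliers: €5. (They sum to €10.)
The less price-elastic side of the market bears the larger share of a per-unit tax.

Consumers bear €5 per book; suppliers bear €5 per book.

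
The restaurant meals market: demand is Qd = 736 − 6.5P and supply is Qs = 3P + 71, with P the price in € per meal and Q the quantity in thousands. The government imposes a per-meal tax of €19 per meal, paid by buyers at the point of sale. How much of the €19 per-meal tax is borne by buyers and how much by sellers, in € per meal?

Buyers bear €6 per meal; sellers bear €13 per meal.

Without the tax, 736 − 6.5P = 3P + 71 gives 9.5P = 665, so P* = €70 and Q* = 281.
With the tax collected from buyers, demand (in seller-price terms) shifts: Qd = 736 − 6.5(P + 19).
New equilibrium: buyers pay €76, sellers receive €57, Q = 242. (Wedge: Pb − Ps = 19.)
Burden on buyers: €6; on sellers: €13. (They sum to €19.)
The less price-elastic side of the market bears the larger share of a per-unit tax.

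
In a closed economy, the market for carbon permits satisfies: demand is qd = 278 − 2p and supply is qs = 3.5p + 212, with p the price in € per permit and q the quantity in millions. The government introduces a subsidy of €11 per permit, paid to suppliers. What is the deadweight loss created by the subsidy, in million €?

Before the subsidy: set 278 − 2p = 3.5p + 212 → p* = €12, q* = 254.
With a per-unit subsidy paid to suppliers, each receives p + 11 per unit sold, so supply becomes qs = 3.5(p + 11) + 212.
Solving gives q = 268 with consumers paying €5 and suppliers receiving €16 (the €11 wedge).
Quantity rises by |ΔQ| = |254 − 268| = 14.
DWL = ½ · t · |ΔQ| = ½ · 11 · 14 = €77.

Deadweight loss = €77 million.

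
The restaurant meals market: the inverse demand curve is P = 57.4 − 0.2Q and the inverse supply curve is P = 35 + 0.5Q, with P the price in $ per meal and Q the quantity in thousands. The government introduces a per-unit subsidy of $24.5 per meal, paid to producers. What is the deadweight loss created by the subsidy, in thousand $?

Rewrite in direct form: Qd = 287 − 5P and Qs = 2P − 70.
Before the subsidy: set 287 − 5P = 2P − 70 → P* = $51, Q* = 32.
With a per-unit subsidy paid to producers, each receives P + 24.5 per unit sold, so supply becomes Qs = 2(P + 24.5) − 70.
Solving gives Q = 67 with buyers paying $44 and producers receiving $68.5 (the $24.5 wedge).
Quantity rises by |ΔQ| = |32 − 67| = 35.
DWL = ½ · t · |ΔQ| = ½ · 24.5 · 35 = $428.75.

Deadweight loss = $428.75 thousand.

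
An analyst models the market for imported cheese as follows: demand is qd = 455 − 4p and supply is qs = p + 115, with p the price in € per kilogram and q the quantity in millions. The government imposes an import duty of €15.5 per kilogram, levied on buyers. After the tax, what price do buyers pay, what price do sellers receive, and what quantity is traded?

Without the tax, 455 − 4p = p + 115 gives 5p = 340, so p* = €68 and q* = 183.
With the tax collected from buyers, demand (in seller-price terms) shifts: qd = 455 − 4(p + 15.5).
Solving gives q = 170.6 with buyers paying €71.1 and sellers receiving €55.6 (the €15.5 wedge).

Buyers pay €71.1; sellers receive €55.6; quantity = 170.6.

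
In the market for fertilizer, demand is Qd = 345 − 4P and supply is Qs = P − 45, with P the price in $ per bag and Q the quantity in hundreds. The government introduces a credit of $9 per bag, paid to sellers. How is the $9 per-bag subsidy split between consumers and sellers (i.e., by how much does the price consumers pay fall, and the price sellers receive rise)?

Consumers gain $1.8 per bag; sellers gain $7.2 per bag.

Before the subsidy: set 345 − 4P = P − 45 → P* = $78, Q* = 33.
With a per-unit subsidy paid to sellers, each receives P + 9 per unit sold, so supply becomes Qs = (P + 9) − 45.
Solving gives Q = 40.2 with consumers paying $76.2 and sellers receiving $85.2 (the $9 wedge).
Gain to consumers: $1.8; to sellers: $7.2. (They sum to $9.)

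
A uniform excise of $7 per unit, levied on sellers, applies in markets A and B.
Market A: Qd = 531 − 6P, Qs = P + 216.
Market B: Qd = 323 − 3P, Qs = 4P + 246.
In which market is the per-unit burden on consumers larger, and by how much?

Market B, by $3.

Market A: pre-tax P* = $45, Q* = 261; post-tax Q = 255; per-unit burden on consumers = $1.
Market B: pre-tax P* = $11, Q* = 290; post-tax Q = 278; per-unit burden on consumers = $4.
Difference: $1 vs $4 → market B is larger by $3.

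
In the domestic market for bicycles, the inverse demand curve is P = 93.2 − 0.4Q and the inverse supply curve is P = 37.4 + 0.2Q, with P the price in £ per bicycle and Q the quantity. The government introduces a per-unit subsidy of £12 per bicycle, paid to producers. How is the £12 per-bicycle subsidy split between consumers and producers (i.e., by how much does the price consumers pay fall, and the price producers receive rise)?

Consumers gain £8 per bicycle; producers gain £4 per bicycle.

Rewrite in direct form: Qd = 233 − 2.5P and Qs = 5P − 187.
Before the subsidy: set 233 − 2.5P = 5P − 187 → P* = £56, Q* = 93.
With a per-unit subsidy paid to producers, each receives P + 12 per unit sold, so supply becomes Qs = 5(P + 12) − 187.
New equilibrium: consumers pay £48, producers receive £60, Q = 113. (Wedge: Pb − Ps = −12.)
Gain to consumers: £8; to producers: £4. (They sum to £12.)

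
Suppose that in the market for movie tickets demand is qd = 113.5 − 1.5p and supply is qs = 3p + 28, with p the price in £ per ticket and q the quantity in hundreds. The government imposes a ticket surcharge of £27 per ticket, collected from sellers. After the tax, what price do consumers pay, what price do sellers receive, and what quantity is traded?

Before the tax: set 113.5 − 1.5p = 3p + 28 → p* = £19, q* = 85.
With the tax collected from sellers, supply shifts: qs = 3(p − 27) + 28.
Solving gives q = 58 with consumers paying £37 and sellers receiving £10 (the £27 wedge).
The less price-elastic side of the market bears the larger share of a per-unit tax.

Consumers pay £37; sellers receive £10; quantity = 58.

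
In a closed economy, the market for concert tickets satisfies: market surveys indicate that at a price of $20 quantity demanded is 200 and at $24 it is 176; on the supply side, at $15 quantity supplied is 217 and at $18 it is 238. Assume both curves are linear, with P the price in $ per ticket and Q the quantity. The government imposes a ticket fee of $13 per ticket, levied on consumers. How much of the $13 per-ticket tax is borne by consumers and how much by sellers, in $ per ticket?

Demand slope: (176 − 200)/(24 − 20) = -6, so Qd = 320 − 6P.
Supply slope: (238 − 217)/(18 − 15) = 7, so Qs = 7P + 112.
Before the tax: set 320 − 6P = 7P + 112 → P* = $16, Q* = 224.
With the tax collected from consumers, demand (in seller-price terms) shifts: Qd = 320 − 6(P + 13).
New equilibrium: consumers pay $23, sellers receive $10, Q = 182. (Wedge: Pb − Ps = 13.)
Burden on consumers: $7; on sellers: $6. (They sum to $13.)
The less price-elastic side of the market bears the larger share of a per-unit tax.

Consumers bear $7 per ticket; sellers bear $6 per ticket.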